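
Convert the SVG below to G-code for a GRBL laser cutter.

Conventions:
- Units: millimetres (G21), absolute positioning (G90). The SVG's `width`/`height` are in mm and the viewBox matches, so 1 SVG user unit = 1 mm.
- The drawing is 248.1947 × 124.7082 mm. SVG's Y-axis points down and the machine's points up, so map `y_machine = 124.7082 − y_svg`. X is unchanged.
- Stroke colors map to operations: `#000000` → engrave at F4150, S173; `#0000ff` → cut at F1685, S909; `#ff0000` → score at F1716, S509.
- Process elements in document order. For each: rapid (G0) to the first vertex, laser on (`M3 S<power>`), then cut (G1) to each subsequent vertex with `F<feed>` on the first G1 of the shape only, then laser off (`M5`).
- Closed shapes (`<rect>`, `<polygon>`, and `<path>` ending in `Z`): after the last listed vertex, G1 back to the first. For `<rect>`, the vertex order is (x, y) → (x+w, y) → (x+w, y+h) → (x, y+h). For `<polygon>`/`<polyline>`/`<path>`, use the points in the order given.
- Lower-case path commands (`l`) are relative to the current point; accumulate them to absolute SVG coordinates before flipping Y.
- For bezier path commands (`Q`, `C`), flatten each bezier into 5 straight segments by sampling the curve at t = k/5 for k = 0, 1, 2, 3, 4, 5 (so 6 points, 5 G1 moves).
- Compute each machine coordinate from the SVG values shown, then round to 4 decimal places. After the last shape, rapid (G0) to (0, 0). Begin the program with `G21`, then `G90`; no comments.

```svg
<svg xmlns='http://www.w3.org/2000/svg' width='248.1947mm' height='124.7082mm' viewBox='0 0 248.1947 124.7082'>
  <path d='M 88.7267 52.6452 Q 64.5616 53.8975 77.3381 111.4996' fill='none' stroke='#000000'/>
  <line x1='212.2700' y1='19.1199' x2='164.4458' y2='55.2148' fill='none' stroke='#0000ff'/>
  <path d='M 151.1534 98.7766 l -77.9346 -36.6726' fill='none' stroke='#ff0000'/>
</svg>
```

viewBox `0 0 248.1947 124.7082` with mm width/height → 1 unit = 1 mm. Flip: y_m = 124.7082 − y_svg.

**Shape 1** — `<path>` quadratic bezier, stroke `#000000` → engrave (S173, F4150). Control points (SVG): P0=(88.7267,52.6452), P1=(64.5616,53.8975), P2=(77.3381,111.4996); sampled at t=k/5. Machine vertices: (88.7267,72.0630) → (80.5383,69.3081) → (75.3053,62.0452) → (73.0276,50.2743) → (73.7052,33.9954) → (77.3381,13.2086). Open path.

**Shape 2** — `<line>` line segment, stroke `#0000ff` → cut (S909, F1685). Machine vertices: (212.2700,105.5883) → (164.4458,69.4934). Open path.

**Shape 3** — `<path>` line segment, stroke `#ff0000` → score (S509, F1716). Machine vertices: (151.1534,25.9316) → (73.2188,62.6042). Open path.

G21
G90
G0 X88.7267 Y72.0630
M3 S173
G1 X80.5383 Y69.3081 F4150
G1 X75.3053 Y62.0452
G1 X73.0276 Y50.2743
G1 X73.7052 Y33.9954
G1 X77.3381 Y13.2086
M5
G0 X212.2700 Y105.5883
M3 S909
G1 X164.4458 Y69.4934 F1685
M5
G0 X151.1534 Y25.9316
M3 S509
G1 X73.2188 Y62.6042 F1716
M5
G0 X0.0000 Y0.0000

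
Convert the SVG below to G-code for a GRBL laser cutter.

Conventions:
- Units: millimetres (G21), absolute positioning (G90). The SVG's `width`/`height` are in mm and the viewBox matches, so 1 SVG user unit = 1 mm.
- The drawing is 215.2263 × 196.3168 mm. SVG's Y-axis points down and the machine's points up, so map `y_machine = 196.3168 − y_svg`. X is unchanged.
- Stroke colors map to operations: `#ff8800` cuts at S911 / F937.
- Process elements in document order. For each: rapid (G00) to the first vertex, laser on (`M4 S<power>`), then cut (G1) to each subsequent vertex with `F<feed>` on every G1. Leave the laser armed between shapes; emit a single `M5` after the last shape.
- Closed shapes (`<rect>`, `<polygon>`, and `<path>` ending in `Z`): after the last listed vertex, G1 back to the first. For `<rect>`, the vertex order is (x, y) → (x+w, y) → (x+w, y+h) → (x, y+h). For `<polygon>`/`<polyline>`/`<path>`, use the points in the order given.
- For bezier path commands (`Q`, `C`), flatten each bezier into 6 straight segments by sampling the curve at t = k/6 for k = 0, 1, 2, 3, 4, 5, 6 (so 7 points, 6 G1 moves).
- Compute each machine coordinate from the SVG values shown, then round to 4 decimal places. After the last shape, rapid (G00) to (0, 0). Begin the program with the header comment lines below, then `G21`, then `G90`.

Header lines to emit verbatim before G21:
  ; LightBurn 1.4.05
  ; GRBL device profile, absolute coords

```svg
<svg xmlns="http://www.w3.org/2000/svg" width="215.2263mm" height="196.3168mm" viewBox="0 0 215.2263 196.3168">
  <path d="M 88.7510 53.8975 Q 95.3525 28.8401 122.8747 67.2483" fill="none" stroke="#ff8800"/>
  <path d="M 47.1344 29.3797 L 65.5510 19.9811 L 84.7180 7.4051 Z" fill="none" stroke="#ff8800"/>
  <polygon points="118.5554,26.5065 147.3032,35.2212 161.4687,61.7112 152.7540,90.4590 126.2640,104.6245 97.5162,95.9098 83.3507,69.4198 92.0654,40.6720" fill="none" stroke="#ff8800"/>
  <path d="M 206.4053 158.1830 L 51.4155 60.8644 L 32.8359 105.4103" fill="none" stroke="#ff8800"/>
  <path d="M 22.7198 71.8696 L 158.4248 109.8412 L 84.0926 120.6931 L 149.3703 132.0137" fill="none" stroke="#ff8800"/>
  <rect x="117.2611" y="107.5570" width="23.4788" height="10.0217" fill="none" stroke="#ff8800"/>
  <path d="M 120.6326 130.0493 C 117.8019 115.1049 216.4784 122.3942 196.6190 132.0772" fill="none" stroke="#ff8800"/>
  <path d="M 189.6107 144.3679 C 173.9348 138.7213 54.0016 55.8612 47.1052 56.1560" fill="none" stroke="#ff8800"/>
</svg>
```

; LightBurn 1.4.05
; GRBL device profile, absolute coords
G21
G90
G00 X88.7510 Y142.4193
M4 S911
G1 X91.5326 Y149.0088 F937
G1 X95.4765 Y152.0725 F937
G1 X100.5827 Y151.6103 F937
G1 X106.8511 Y147.6222 F937
G1 X114.2818 Y140.1083 F937
G1 X122.8747 Y129.0685 F937
G00 X47.1344 Y166.9371
M4 S911
G1 X65.5510 Y176.3357 F937
G1 X84.7180 Y188.9117 F937
G1 X47.1344 Y166.9371 F937
G00 X118.5554 Y169.8103
M4 S911
G1 X147.3032 Y161.0956 F937
G1 X161.4687 Y134.6056 F937
G1 X152.7540 Y105.8578 F937
G1 X126.2640 Y91.6923 F937
G1 X97.5162 Y100.4070 F937
G1 X83.3507 Y126.8970 F937
G1 X92.0654 Y155.6448 F937
G1 X118.5554 Y169.8103 F937
G00 X206.4053 Y38.1338
M4 S911
G1 X51.4155 Y135.4524 F937
G1 X32.8359 Y90.9065 F937
G00 X22.7198 Y124.4472
M4 S911
G1 X158.4248 Y86.4756 F937
G1 X84.0926 Y75.6237 F937
G1 X149.3703 Y64.3031 F937
G00 X117.2611 Y88.7598
M4 S911
G1 X140.7399 Y88.7598 F937
G1 X140.7399 Y78.7381 F937
G1 X117.2611 Y78.7381 F937
G1 X117.2611 Y88.7598 F937
G00 X120.6326 Y66.2675
M4 S911
G1 X126.6575 Y71.9787 F937
G1 X143.4879 Y74.5355 F937
G1 X165.0116 Y74.4888 F937
G1 X185.1162 Y72.3899 F937
G1 X197.6894 Y68.7898 F937
G1 X196.6190 Y64.2396 F937
G00 X189.6107 Y51.9489
M4 S911
G1 X174.0906 Y60.4642 F937
G1 X147.2303 Y77.3938 F937
G1 X115.0656 Y98.2829 F937
G1 X83.6326 Y118.6769 F937
G1 X58.9671 Y134.1211 F937
G1 X47.1052 Y140.1608 F937
M5
G00 X0.0000 Y0.0000

viewBox `0 0 215.2263 196.3168` with mm width/height → 1 unit = 1 mm. Flip: y_m = 196.3168 − y_svg.

**Shape 1** — `<path>` quadratic bezier, stroke `#ff8800` → cut (S911, F937). Control points (SVG): P0=(88.7510,53.8975), P1=(95.3525,28.8401), P2=(122.8747,67.2483); sampled at t=k/6. Machine vertices: (88.7510,142.4193) → (91.5326,149.0088) → (95.4765,152.0725) → (100.5827,151.6103) → (106.8511,147.6222) → (114.2818,140.1083) → (122.8747,129.0685). Open path.

**Shape 2** — `<path>` closed polygon, stroke `#ff8800` → cut (S911, F937). Machine vertices: (47.1344,166.9371) → (65.5510,176.3357) → (84.7180,188.9117) → (47.1344,166.9371). Closed: final G1 returns to the first vertex.

**Shape 3** — `<polygon>` regular polygon, stroke `#ff8800` → cut (S911, F937). Machine vertices: (118.5554,169.8103) → (147.3032,161.0956) → (161.4687,134.6056) → (152.7540,105.8578) → (126.2640,91.6923) → (97.5162,100.4070) → (83.3507,126.8970) → (92.0654,155.6448) → (118.5554,169.8103). Closed: final G1 returns to the first vertex.

**Shape 4** — `<path>` open polyline, stroke `#ff8800` → cut (S911, F937). Machine vertices: (206.4053,38.1338) → (51.4155,135.4524) → (32.8359,90.9065). Open path.

**Shape 5** — `<path>` open polyline, stroke `#ff8800` → cut (S911, F937). Machine vertices: (22.7198,124.4472) → (158.4248,86.4756) → (84.0926,75.6237) → (149.3703,64.3031). Open path.

**Shape 6** — `<rect>` rectangle, stroke `#ff8800` → cut (S911, F937). Machine vertices: (117.2611,88.7598) → (140.7399,88.7598) → (140.7399,78.7381) → (117.2611,78.7381) → (117.2611,88.7598). Closed: final G1 returns to the first vertex.

**Shape 7** — `<path>` cubic bezier, stroke `#ff8800` → cut (S911, F937). Control points (SVG): P0=(120.6326,130.0493), P1=(117.8019,115.1049), P2=(216.4784,122.3942), P3=(196.6190,132.0772); sampled at t=k/6. Machine vertices: (120.6326,66.2675) → (126.6575,71.9787) → (143.4879,74.5355) → (165.0116,74.4888) → (185.1162,72.3899) → (197.6894,68.7898) → (196.6190,64.2396). Open path.

**Shape 8** — `<path>` cubic bezier, stroke `#ff8800` → cut (S911, F937). Control points (SVG): P0=(189.6107,144.3679), P1=(173.9348,138.7213), P2=(54.0016,55.8612), P3=(47.1052,56.1560); sampled at t=k/6. Machine vertices: (189.6107,51.9489) → (174.0906,60.4642) → (147.2303,77.3938) → (115.0656,98.2829) → (83.6326,118.6769) → (58.9671,134.1211) → (47.1052,140.1608). Open path.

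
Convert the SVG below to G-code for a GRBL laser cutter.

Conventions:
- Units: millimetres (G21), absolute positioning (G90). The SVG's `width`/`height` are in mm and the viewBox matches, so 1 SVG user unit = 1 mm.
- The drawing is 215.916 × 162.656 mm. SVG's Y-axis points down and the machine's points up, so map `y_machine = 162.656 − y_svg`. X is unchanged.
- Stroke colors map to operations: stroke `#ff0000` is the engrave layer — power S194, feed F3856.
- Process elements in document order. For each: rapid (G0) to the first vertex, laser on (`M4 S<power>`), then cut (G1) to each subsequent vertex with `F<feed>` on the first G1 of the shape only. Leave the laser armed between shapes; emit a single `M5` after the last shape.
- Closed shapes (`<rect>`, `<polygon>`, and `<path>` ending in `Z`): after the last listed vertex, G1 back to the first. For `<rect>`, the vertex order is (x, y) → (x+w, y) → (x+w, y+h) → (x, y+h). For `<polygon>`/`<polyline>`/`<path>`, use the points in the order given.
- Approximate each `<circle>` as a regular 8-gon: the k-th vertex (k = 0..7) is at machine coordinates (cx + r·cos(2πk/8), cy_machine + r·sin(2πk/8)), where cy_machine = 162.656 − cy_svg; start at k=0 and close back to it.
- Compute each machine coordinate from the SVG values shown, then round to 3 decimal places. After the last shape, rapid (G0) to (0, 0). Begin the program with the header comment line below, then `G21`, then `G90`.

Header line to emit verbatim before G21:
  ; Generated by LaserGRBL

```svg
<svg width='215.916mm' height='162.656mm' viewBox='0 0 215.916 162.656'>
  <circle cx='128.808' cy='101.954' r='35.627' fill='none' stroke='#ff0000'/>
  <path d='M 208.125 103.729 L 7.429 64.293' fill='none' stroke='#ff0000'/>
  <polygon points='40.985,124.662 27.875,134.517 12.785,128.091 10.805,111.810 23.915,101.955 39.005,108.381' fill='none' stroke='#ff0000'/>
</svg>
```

1 u = 1 mm; y_m = 162.656 − y.

[1] `<circle>` circle, #ff0000→engrave S194 F3856: (164.435,60.702) → (154.000,85.894) → (128.808,96.329) → (103.616,85.894) → (93.181,60.702) → (103.616,35.510) → (128.808,25.075) → (154.000,35.510) → (164.435,60.702) (closed)

[2] `<path>` line segment, #ff0000→engrave S194 F3856: (208.125,58.927) → (7.429,98.363)

[3] `<polygon>` regular polygon, #ff0000→engrave S194 F3856: (40.985,37.994) → (27.875,28.139) → (12.785,34.565) → (10.805,50.846) → (23.915,60.701) → (39.005,54.275) → (40.985,37.994) (closed)

; Generated by LaserGRBL
G21
G90
G0 X164.435 Y60.702
M4 S194
G1 X154.000 Y85.894 F3856
G1 X128.808 Y96.329
G1 X103.616 Y85.894
G1 X93.181 Y60.702
G1 X103.616 Y35.510
G1 X128.808 Y25.075
G1 X154.000 Y35.510
G1 X164.435 Y60.702
G0 X208.125 Y58.927
M4 S194
G1 X7.429 Y98.363 F3856
G0 X40.985 Y37.994
M4 S194
G1 X27.875 Y28.139 F3856
G1 X12.785 Y34.565
G1 X10.805 Y50.846
G1 X23.915 Y60.701
G1 X39.005 Y54.275
G1 X40.985 Y37.994
M5
G0 X0.000 Y0.000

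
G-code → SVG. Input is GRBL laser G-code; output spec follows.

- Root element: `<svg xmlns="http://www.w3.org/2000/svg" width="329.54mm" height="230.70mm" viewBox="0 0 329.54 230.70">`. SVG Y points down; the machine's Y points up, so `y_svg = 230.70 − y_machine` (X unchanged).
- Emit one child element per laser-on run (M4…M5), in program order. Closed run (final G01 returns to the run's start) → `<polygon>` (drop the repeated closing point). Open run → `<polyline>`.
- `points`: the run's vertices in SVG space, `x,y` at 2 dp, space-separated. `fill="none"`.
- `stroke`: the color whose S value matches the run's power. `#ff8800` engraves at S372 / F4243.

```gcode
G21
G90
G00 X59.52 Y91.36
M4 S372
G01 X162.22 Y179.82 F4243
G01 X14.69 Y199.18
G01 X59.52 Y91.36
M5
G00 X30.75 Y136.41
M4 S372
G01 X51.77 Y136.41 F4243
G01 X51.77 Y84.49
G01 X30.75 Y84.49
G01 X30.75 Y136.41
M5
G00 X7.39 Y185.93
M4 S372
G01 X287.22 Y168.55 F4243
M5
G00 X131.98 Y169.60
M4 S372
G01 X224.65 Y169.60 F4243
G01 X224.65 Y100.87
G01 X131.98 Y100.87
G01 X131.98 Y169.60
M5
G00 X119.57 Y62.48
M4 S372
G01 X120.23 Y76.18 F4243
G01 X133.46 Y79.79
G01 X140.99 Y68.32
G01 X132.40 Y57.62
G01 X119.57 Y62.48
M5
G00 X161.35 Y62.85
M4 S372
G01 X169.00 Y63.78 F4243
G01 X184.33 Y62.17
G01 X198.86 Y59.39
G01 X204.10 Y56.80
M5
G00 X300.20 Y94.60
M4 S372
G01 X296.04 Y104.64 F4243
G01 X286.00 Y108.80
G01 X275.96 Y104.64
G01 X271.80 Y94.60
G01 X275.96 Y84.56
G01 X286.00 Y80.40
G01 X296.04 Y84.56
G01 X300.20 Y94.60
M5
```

Each laser-on run becomes one SVG element. Flip Y back into SVG space with y_svg = 230.70 − y_machine. Every run uses S372, so all elements get stroke `#ff8800` (engrave).

Run 1: The run returns to its start, so emit a `<polygon>` with points (Y-flipped): 59.52,139.34 162.22,50.88 14.69,31.52.

Run 2: The run returns to its start, so emit a `<polygon>` with points (Y-flipped): 30.75,94.29 51.77,94.29 51.77,146.21 30.75,146.21.

Run 3: The run is open, so emit a `<polyline>` with points (Y-flipped): 7.39,44.77 287.22,62.15.

Run 4: The run returns to its start, so emit a `<polygon>` with points (Y-flipped): 131.98,61.10 224.65,61.10 224.65,129.83 131.98,129.83.

Run 5: The run returns to its start, so emit a `<polygon>` with points (Y-flipped): 119.57,168.22 120.23,154.52 133.46,150.91 140.99,162.38 132.40,173.08.

Run 6: The run is open, so emit a `<polyline>` with points (Y-flipped): 161.35,167.85 169.00,166.92 184.33,168.53 198.86,171.31 204.10,173.90.

Run 7: The run returns to its start, so emit a `<polygon>` with points (Y-flipped): 300.20,136.10 296.04,126.06 286.00,121.90 275.96,126.06 271.80,136.10 275.96,146.14 286.00,150.30 296.04,146.14.

<svg xmlns="http://www.w3.org/2000/svg" width="329.54mm" height="230.70mm" viewBox="0 0 329.54 230.70">
  <polygon points="59.52,139.34 162.22,50.88 14.69,31.52" fill="none" stroke="#ff8800"/>
  <polygon points="30.75,94.29 51.77,94.29 51.77,146.21 30.75,146.21" fill="none" stroke="#ff8800"/>
  <polyline points="7.39,44.77 287.22,62.15" fill="none" stroke="#ff8800"/>
  <polygon points="131.98,61.10 224.65,61.10 224.65,129.83 131.98,129.83" fill="none" stroke="#ff8800"/>
  <polygon points="119.57,168.22 120.23,154.52 133.46,150.91 140.99,162.38 132.40,173.08" fill="none" stroke="#ff8800"/>
  <polyline points="161.35,167.85 169.00,166.92 184.33,168.53 198.86,171.31 204.10,173.90" fill="none" stroke="#ff8800"/>
  <polygon points="300.20,136.10 296.04,126.06 286.00,121.90 275.96,126.06 271.80,136.10 275.96,146.14 286.00,150.30 296.04,146.14" fill="none" stroke="#ff8800"/>
</svg>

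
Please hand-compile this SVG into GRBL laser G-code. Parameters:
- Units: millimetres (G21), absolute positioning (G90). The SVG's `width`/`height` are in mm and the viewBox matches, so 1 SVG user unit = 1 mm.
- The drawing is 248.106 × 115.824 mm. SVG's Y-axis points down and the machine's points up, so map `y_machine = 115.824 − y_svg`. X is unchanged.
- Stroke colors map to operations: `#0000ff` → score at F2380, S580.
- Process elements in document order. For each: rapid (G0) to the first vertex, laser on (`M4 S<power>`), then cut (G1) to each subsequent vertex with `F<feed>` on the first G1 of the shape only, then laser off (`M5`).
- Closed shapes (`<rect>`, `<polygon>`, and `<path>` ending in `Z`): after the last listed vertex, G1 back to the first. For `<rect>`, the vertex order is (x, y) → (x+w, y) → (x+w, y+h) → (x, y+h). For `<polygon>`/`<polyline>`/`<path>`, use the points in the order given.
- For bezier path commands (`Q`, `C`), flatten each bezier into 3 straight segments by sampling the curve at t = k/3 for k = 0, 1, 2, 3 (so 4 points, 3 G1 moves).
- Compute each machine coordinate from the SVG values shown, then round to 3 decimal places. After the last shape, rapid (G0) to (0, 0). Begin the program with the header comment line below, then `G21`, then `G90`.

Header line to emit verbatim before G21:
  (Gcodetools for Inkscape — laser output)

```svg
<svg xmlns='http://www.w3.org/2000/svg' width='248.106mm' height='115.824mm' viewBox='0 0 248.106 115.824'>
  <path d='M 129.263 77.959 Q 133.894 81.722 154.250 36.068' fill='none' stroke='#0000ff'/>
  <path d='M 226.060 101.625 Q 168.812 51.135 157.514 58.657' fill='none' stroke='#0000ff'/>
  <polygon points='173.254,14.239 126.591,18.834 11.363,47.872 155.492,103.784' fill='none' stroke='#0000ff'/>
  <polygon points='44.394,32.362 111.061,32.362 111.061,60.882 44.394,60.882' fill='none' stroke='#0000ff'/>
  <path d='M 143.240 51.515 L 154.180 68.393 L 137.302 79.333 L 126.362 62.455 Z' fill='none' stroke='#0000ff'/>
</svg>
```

(Gcodetools for Inkscape — laser output)
G21
G90
G0 X129.263 Y37.865
M4 S580
G1 X134.098 Y40.847 F2380
G1 X142.427 Y54.811
G1 X154.250 Y79.756
M5
G0 X226.060 Y14.199
M4 S580
G1 X193.000 Y41.413 F2380
G1 X170.152 Y55.736
G1 X157.514 Y57.167
M5
G0 X173.254 Y101.585
M4 S580
G1 X126.591 Y96.990 F2380
G1 X11.363 Y67.952
G1 X155.492 Y12.040
G1 X173.254 Y101.585
M5
G0 X44.394 Y83.462
M4 S580
G1 X111.061 Y83.462 F2380
G1 X111.061 Y54.942
G1 X44.394 Y54.942
G1 X44.394 Y83.462
M5
G0 X143.240 Y64.309
M4 S580
G1 X154.180 Y47.431 F2380
G1 X137.302 Y36.491
G1 X126.362 Y53.369
G1 X143.240 Y64.309
M5
G0 X0.000 Y0.000

viewBox `0 0 248.106 115.824` with mm width/height → 1 unit = 1 mm. Flip: y_m = 115.824 − y_svg.

**Shape 1** — `<path>` quadratic bezier, stroke `#0000ff` → score (S580, F2380). Control points (SVG): P0=(129.263,77.959), P1=(133.894,81.722), P2=(154.250,36.068); sampled at t=k/3. Machine vertices: (129.263,37.865) → (134.098,40.847) → (142.427,54.811) → (154.250,79.756). Open path.

**Shape 2** — `<path>` quadratic bezier, stroke `#0000ff` → score (S580, F2380). Control points (SVG): P0=(226.060,101.625), P1=(168.812,51.135), P2=(157.514,58.657); sampled at t=k/3. Machine vertices: (226.060,14.199) → (193.000,41.413) → (170.152,55.736) → (157.514,57.167). Open path.

**Shape 3** — `<polygon>` closed polygon, stroke `#0000ff` → score (S580, F2380). Machine vertices: (173.254,101.585) → (126.591,96.990) → (11.363,67.952) → (155.492,12.040) → (173.254,101.585). Closed: final G1 returns to the first vertex.

**Shape 4** — `<polygon>` rectangle, stroke `#0000ff` → score (S580, F2380). Machine vertices: (44.394,83.462) → (111.061,83.462) → (111.061,54.942) → (44.394,54.942) → (44.394,83.462). Closed: final G1 returns to the first vertex.

**Shape 5** — `<path>` regular polygon, stroke `#0000ff` → score (S580, F2380). Machine vertices: (143.240,64.309) → (154.180,47.431) → (137.302,36.491) → (126.362,53.369) → (143.240,64.309). Closed: final G1 returns to the first vertex.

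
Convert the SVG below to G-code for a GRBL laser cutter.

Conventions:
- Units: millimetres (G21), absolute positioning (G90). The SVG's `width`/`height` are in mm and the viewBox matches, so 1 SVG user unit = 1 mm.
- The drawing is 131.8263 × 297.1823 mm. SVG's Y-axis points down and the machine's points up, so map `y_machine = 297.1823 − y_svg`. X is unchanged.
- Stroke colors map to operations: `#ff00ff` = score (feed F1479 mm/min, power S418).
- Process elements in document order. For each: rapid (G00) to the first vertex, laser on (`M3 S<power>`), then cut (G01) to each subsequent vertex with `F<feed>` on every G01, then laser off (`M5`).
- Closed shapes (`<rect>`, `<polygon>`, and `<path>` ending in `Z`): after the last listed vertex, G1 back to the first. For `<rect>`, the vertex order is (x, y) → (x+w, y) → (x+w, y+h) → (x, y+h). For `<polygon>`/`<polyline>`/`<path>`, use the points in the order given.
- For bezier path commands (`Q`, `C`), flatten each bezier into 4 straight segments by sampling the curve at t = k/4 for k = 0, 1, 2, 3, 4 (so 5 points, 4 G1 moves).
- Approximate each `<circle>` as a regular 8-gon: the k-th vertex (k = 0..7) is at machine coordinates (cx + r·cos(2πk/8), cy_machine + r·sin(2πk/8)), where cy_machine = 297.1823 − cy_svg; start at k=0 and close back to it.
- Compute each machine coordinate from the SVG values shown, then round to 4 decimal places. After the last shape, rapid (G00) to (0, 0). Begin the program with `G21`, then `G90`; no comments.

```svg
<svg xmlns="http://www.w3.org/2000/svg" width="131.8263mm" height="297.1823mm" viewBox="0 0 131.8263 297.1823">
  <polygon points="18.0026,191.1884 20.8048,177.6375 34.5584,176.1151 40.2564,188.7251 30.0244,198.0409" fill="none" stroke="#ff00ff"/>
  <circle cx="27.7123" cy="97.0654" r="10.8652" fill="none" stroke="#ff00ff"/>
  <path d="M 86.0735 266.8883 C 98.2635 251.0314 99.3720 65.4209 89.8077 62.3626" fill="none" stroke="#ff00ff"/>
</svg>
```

Since the viewBox matches the mm dimensions, user units are millimetres directly. The only transform is the Y-flip y_m = 297.1823 − y_svg.

Shape 1 is a regular polygon drawn with `<polygon>`. Its stroke #ff00ff means score at S418, F1479. After flipping Y the toolpath is (18.0026,105.9939) → (20.8048,119.5448) → (34.5584,121.0672) → (40.2564,108.4572) → (30.0244,99.1414) → (18.0026,105.9939), returning to the start.

Shape 2 is a circle drawn with `<circle>`. Its stroke #ff00ff means score at S418, F1479. After flipping Y the toolpath is (38.5775,200.1169) → (35.3952,207.7998) → (27.7123,210.9821) → (20.0294,207.7998) → (16.8471,200.1169) → (20.0294,192.4340) → (27.7123,189.2517) → (35.3952,192.4340) → (38.5775,200.1169), returning to the start.

Shape 3 is a cubic bezier drawn with `<path>`. Its stroke #ff00ff means score at S418, F1479. After flipping Y the toolpath is (86.0735,30.2940) → (93.1446,68.5107) → (96.0985,137.3563) → (94.9734,203.8022) → (89.8077,234.8197).

G21
G90
G00 X18.0026 Y105.9939
M3 S418
G01 X20.8048 Y119.5448 F1479
G01 X34.5584 Y121.0672 F1479
G01 X40.2564 Y108.4572 F1479
G01 X30.0244 Y99.1414 F1479
G01 X18.0026 Y105.9939 F1479
M5
G00 X38.5775 Y200.1169
M3 S418
G01 X35.3952 Y207.7998 F1479
G01 X27.7123 Y210.9821 F1479
G01 X20.0294 Y207.7998 F1479
G01 X16.8471 Y200.1169 F1479
G01 X20.0294 Y192.4340 F1479
G01 X27.7123 Y189.2517 F1479
G01 X35.3952 Y192.4340 F1479
G01 X38.5775 Y200.1169 F1479
M5
G00 X86.0735 Y30.2940
M3 S418
G01 X93.1446 Y68.5107 F1479
G01 X96.0985 Y137.3563 F1479
G01 X94.9734 Y203.8022 F1479
G01 X89.8077 Y234.8197 F1479
M5
G00 X0.0000 Y0.0000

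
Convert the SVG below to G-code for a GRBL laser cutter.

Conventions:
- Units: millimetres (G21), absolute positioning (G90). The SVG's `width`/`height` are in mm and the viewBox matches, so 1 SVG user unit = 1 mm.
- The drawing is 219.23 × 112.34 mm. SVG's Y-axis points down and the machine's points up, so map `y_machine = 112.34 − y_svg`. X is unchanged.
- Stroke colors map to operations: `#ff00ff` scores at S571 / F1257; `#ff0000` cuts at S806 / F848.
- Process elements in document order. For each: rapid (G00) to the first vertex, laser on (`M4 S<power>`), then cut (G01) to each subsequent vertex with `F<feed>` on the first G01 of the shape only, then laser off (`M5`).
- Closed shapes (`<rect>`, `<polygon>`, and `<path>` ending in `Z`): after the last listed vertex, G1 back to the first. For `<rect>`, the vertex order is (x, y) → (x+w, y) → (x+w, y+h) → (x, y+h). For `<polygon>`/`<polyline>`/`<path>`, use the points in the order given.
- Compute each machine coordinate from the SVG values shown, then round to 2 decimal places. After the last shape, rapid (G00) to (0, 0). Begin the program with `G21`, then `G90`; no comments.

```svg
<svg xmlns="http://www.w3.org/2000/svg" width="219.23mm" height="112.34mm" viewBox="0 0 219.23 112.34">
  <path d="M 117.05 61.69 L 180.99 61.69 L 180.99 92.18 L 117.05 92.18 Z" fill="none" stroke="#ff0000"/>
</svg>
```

1 u = 1 mm; y_m = 112.34 − y.

[1] `<path>` rectangle, #ff0000→cut S806 F848: (117.05,50.65) → (180.99,50.65) → (180.99,20.16) → (117.05,20.16) → (117.05,50.65) (closed)

G21
G90
G00 X117.05 Y50.65
M4 S806
G01 X180.99 Y50.65 F848
G01 X180.99 Y20.16
G01 X117.05 Y20.16
G01 X117.05 Y50.65
M5
G00 X0.00 Y0.00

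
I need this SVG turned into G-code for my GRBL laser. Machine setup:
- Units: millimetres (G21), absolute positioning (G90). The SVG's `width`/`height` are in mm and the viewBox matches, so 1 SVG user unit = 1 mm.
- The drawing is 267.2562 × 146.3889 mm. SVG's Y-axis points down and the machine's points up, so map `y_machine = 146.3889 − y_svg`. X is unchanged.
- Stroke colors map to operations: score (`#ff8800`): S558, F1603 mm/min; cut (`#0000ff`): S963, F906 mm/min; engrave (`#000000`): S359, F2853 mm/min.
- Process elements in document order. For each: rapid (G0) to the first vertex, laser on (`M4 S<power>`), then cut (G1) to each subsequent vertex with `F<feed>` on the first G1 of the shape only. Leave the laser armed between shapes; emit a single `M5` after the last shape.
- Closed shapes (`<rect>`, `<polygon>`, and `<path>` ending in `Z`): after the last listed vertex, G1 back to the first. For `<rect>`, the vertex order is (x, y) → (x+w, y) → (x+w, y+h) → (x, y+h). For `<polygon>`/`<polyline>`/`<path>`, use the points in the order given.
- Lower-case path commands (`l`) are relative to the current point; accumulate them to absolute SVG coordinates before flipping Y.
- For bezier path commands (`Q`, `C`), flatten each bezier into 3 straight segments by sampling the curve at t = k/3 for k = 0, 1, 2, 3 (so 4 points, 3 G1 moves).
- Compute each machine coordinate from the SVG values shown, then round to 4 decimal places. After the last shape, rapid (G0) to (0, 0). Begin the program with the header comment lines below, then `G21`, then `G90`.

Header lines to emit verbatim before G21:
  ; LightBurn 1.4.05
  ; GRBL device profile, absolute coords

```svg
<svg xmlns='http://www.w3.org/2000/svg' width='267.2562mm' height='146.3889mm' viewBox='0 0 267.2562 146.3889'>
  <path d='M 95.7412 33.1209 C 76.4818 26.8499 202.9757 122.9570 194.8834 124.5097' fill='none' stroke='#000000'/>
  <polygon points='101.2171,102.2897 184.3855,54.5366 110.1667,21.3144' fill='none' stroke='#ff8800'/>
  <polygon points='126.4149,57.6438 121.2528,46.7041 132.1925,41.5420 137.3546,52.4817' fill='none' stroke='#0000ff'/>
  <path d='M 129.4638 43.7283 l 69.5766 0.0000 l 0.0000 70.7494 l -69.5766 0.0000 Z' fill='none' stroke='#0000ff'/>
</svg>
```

Since the viewBox matches the mm dimensions, user units are millimetres directly. The only transform is the Y-flip y_m = 146.3889 − y_svg.

Shape 1 is a cubic bezier drawn with `<path>`. Its stroke #000000 means engrave at S359, F2853. After flipping Y the toolpath is (95.7412,113.2680) → (114.6833,92.7068) → (168.4966,47.6562) → (194.8834,21.8792).

Shape 2 is a closed polygon drawn with `<polygon>`. Its stroke #ff8800 means score at S558, F1603. After flipping Y the toolpath is (101.2171,44.0992) → (184.3855,91.8523) → (110.1667,125.0745) → (101.2171,44.0992), returning to the start.

Shape 3 is a regular polygon drawn with `<polygon>`. Its stroke #0000ff means cut at S963, F906. After flipping Y the toolpath is (126.4149,88.7451) → (121.2528,99.6848) → (132.1925,104.8469) → (137.3546,93.9072) → (126.4149,88.7451), returning to the start.

Shape 4 is a rectangle drawn with `<path>`. Its stroke #0000ff means cut at S963, F906. After flipping Y the toolpath is (129.4638,102.6606) → (199.0404,102.6606) → (199.0404,31.9112) → (129.4638,31.9112) → (129.4638,102.6606), returning to the start.

; LightBurn 1.4.05
; GRBL device profile, absolute coords
G21
G90
G0 X95.7412 Y113.2680
M4 S359
G1 X114.6833 Y92.7068 F2853
G1 X168.4966 Y47.6562
G1 X194.8834 Y21.8792
G0 X101.2171 Y44.0992
M4 S558
G1 X184.3855 Y91.8523 F1603
G1 X110.1667 Y125.0745
G1 X101.2171 Y44.0992
G0 X126.4149 Y88.7451
M4 S963
G1 X121.2528 Y99.6848 F906
G1 X132.1925 Y104.8469
G1 X137.3546 Y93.9072
G1 X126.4149 Y88.7451
G0 X129.4638 Y102.6606
M4 S963
G1 X199.0404 Y102.6606 F906
G1 X199.0404 Y31.9112
G1 X129.4638 Y31.9112
G1 X129.4638 Y102.6606
M5
G0 X0.0000 Y0.0000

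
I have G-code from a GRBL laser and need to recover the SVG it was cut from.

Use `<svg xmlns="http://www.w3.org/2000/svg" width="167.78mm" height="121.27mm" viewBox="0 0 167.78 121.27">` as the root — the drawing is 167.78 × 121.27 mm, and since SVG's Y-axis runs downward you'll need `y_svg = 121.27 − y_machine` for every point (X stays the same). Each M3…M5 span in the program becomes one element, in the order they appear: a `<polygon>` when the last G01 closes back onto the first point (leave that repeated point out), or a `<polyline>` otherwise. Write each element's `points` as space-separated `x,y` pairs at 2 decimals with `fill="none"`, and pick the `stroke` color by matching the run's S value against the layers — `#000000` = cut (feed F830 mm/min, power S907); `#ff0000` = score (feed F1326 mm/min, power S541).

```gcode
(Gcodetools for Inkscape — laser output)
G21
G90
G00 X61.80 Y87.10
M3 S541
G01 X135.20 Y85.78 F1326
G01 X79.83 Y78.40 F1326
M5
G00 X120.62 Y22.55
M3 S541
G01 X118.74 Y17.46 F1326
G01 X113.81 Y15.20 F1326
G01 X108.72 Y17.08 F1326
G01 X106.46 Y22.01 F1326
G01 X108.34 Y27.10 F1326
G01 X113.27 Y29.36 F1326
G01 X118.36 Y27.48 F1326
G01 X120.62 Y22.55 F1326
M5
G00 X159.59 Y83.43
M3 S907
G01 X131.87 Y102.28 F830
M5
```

<svg xmlns="http://www.w3.org/2000/svg" width="167.78mm" height="121.27mm" viewBox="0 0 167.78 121.27">
  <polyline points="61.80,34.17 135.20,35.49 79.83,42.87" fill="none" stroke="#ff0000"/>
  <polygon points="120.62,98.72 118.74,103.81 113.81,106.07 108.72,104.19 106.46,99.26 108.34,94.17 113.27,91.91 118.36,93.79" fill="none" stroke="#ff0000"/>
  <polyline points="159.59,37.84 131.87,18.99" fill="none" stroke="#000000"/>
</svg>

y_svg = 121.27 − y_m.

[1] S541→`#ff0000` (score); open run; points: 61.80,34.17 135.20,35.49 79.83,42.87

[2] S541→`#ff0000` (score); closed run; points: 120.62,98.72 118.74,103.81 113.81,106.07 108.72,104.19 106.46,99.26 108.34,94.17 113.27,91.91 118.36,93.79

[3] S907→`#000000` (cut); open run; points: 159.59,37.84 131.87,18.99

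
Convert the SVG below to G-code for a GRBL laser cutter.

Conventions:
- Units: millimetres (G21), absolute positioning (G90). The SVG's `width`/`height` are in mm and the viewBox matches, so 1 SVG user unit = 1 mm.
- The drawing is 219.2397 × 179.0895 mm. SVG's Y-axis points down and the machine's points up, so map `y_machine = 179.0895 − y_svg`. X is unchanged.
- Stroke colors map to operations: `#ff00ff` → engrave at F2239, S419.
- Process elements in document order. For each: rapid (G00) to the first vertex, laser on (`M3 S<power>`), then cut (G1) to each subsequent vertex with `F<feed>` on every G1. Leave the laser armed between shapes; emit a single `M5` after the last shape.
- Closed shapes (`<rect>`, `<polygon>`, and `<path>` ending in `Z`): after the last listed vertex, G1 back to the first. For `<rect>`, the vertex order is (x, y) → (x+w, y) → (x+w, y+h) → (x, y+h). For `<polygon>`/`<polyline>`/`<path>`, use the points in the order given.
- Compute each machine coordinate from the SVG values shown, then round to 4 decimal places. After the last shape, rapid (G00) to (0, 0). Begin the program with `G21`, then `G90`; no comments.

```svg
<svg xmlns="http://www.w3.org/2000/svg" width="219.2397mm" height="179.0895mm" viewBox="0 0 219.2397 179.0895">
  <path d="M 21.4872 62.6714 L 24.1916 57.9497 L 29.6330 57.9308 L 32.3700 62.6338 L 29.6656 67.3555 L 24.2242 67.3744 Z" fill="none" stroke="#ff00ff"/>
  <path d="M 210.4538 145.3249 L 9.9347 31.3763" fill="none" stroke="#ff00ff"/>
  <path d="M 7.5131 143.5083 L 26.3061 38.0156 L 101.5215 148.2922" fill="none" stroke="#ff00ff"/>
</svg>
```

viewBox `0 0 219.2397 179.0895` with mm width/height → 1 unit = 1 mm. Flip: y_m = 179.0895 − y_svg.

**Shape 1** — `<path>` regular polygon, stroke `#ff00ff` → engrave (S419, F2239). Machine vertices: (21.4872,116.4181) → (24.1916,121.1398) → (29.6330,121.1587) → (32.3700,116.4557) → (29.6656,111.7340) → (24.2242,111.7151) → (21.4872,116.4181). Closed: final G1 returns to the first vertex.

**Shape 2** — `<path>` line segment, stroke `#ff00ff` → engrave (S419, F2239). Machine vertices: (210.4538,33.7646) → (9.9347,147.7132). Open path.

**Shape 3** — `<path>` open polyline, stroke `#ff00ff` → engrave (S419, F2239). Machine vertices: (7.5131,35.5812) → (26.3061,141.0739) → (101.5215,30.7973). Open path.

G21
G90
G00 X21.4872 Y116.4181
M3 S419
G1 X24.1916 Y121.1398 F2239
G1 X29.6330 Y121.1587 F2239
G1 X32.3700 Y116.4557 F2239
G1 X29.6656 Y111.7340 F2239
G1 X24.2242 Y111.7151 F2239
G1 X21.4872 Y116.4181 F2239
G00 X210.4538 Y33.7646
M3 S419
G1 X9.9347 Y147.7132 F2239
G00 X7.5131 Y35.5812
M3 S419
G1 X26.3061 Y141.0739 F2239
G1 X101.5215 Y30.7973 F2239
M5
G00 X0.0000 Y0.0000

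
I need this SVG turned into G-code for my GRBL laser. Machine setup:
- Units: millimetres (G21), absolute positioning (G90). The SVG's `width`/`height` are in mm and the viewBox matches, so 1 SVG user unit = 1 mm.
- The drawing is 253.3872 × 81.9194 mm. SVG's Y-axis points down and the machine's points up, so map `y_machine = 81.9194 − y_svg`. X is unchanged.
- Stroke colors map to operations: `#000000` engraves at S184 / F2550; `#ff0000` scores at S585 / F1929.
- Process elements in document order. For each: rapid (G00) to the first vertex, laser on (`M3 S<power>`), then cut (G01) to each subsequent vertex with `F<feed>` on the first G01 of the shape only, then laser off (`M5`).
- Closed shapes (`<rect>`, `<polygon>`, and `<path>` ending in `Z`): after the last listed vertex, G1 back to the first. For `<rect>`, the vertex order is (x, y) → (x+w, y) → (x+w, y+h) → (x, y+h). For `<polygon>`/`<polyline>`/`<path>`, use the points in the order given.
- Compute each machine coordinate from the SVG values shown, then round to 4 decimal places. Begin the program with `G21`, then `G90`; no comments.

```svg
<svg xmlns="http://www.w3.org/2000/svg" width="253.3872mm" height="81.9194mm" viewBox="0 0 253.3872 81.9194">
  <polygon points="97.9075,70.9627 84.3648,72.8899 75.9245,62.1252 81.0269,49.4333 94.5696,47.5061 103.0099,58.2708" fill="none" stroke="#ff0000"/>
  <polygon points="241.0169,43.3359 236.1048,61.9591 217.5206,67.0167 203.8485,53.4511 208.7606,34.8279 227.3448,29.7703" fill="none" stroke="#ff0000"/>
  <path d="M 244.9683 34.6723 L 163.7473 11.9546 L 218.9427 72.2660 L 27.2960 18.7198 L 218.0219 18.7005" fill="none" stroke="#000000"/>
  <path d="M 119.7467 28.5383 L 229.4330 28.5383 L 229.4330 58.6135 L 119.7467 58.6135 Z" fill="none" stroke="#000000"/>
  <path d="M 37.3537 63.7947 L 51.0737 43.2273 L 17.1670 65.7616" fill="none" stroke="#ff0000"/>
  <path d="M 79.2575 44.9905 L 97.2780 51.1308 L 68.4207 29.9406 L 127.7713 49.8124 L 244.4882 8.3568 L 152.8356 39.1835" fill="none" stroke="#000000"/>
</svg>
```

G21
G90
G00 X97.9075 Y10.9567
M3 S585
G01 X84.3648 Y9.0295 F1929
G01 X75.9245 Y19.7942
G01 X81.0269 Y32.4861
G01 X94.5696 Y34.4133
G01 X103.0099 Y23.6486
G01 X97.9075 Y10.9567
M5
G00 X241.0169 Y38.5835
M3 S585
G01 X236.1048 Y19.9603 F1929
G01 X217.5206 Y14.9027
G01 X203.8485 Y28.4683
G01 X208.7606 Y47.0915
G01 X227.3448 Y52.1491
G01 X241.0169 Y38.5835
M5
G00 X244.9683 Y47.2471
M3 S184
G01 X163.7473 Y69.9648 F2550
G01 X218.9427 Y9.6534
G01 X27.2960 Y63.1996
G01 X218.0219 Y63.2189
M5
G00 X119.7467 Y53.3811
M3 S184
G01 X229.4330 Y53.3811 F2550
G01 X229.4330 Y23.3059
G01 X119.7467 Y23.3059
G01 X119.7467 Y53.3811
M5
G00 X37.3537 Y18.1247
M3 S585
G01 X51.0737 Y38.6921 F1929
G01 X17.1670 Y16.1578
M5
G00 X79.2575 Y36.9289
M3 S184
G01 X97.2780 Y30.7886 F2550
G01 X68.4207 Y51.9788
G01 X127.7713 Y32.1070
G01 X244.4882 Y73.5626
G01 X152.8356 Y42.7359
M5

viewBox `0 0 253.3872 81.9194` with mm width/height → 1 unit = 1 mm. Flip: y_m = 81.9194 − y_svg.

**Shape 1** — `<polygon>` regular polygon, stroke `#ff0000` → score (S585, F1929). Machine vertices: (97.9075,10.9567) → (84.3648,9.0295) → (75.9245,19.7942) → (81.0269,32.4861) → (94.5696,34.4133) → (103.0099,23.6486) → (97.9075,10.9567). Closed: final G1 returns to the first vertex.

**Shape 2** — `<polygon>` regular polygon, stroke `#ff0000` → score (S585, F1929). Machine vertices: (241.0169,38.5835) → (236.1048,19.9603) → (217.5206,14.9027) → (203.8485,28.4683) → (208.7606,47.0915) → (227.3448,52.1491) → (241.0169,38.5835). Closed: final G1 returns to the first vertex.

**Shape 3** — `<path>` open polyline, stroke `#000000` → engrave (S184, F2550). Machine vertices: (244.9683,47.2471) → (163.7473,69.9648) → (218.9427,9.6534) → (27.2960,63.1996) → (218.0219,63.2189). Open path.

**Shape 4** — `<path>` rectangle, stroke `#000000` → engrave (S184, F2550). Machine vertices: (119.7467,53.3811) → (229.4330,53.3811) → (229.4330,23.3059) → (119.7467,23.3059) → (119.7467,53.3811). Closed: final G1 returns to the first vertex.

**Shape 5** — `<path>` open polyline, stroke `#ff0000` → score (S585, F1929). Machine vertices: (37.3537,18.1247) → (51.0737,38.6921) → (17.1670,16.1578). Open path.

**Shape 6** — `<path>` open polyline, stroke `#000000` → engrave (S184, F2550). Machine vertices: (79.2575,36.9289) → (97.2780,30.7886) → (68.4207,51.9788) → (127.7713,32.1070) → (244.4882,73.5626) → (152.8356,42.7359). Open path.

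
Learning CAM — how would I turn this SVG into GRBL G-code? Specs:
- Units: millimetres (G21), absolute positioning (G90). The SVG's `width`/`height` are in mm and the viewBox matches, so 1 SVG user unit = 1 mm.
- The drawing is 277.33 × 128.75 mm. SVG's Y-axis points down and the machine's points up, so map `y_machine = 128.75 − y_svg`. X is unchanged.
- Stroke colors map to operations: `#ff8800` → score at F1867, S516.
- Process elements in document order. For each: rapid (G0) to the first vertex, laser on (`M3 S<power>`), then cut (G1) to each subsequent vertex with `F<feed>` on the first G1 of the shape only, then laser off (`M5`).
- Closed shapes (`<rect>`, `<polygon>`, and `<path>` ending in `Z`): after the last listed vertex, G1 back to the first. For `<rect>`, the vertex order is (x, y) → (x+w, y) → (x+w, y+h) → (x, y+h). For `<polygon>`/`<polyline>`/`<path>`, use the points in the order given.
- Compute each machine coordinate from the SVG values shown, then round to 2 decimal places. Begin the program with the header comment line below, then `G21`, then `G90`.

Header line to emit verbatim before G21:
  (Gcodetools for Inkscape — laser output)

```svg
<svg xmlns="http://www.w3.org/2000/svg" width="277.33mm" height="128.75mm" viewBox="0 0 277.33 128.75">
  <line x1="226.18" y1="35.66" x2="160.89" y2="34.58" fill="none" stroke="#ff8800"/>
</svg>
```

(Gcodetools for Inkscape — laser output)
G21
G90
G0 X226.18 Y93.09
M3 S516
G1 X160.89 Y94.17 F1867
M5

Since the viewBox matches the mm dimensions, user units are millimetres directly. The only transform is the Y-flip y_m = 128.75 − y_svg.

Shape 1 is a line segment drawn with `<line>`. Its stroke #ff8800 means score at S516, F1867. After flipping Y the toolpath is (226.18,93.09) → (160.89,94.17).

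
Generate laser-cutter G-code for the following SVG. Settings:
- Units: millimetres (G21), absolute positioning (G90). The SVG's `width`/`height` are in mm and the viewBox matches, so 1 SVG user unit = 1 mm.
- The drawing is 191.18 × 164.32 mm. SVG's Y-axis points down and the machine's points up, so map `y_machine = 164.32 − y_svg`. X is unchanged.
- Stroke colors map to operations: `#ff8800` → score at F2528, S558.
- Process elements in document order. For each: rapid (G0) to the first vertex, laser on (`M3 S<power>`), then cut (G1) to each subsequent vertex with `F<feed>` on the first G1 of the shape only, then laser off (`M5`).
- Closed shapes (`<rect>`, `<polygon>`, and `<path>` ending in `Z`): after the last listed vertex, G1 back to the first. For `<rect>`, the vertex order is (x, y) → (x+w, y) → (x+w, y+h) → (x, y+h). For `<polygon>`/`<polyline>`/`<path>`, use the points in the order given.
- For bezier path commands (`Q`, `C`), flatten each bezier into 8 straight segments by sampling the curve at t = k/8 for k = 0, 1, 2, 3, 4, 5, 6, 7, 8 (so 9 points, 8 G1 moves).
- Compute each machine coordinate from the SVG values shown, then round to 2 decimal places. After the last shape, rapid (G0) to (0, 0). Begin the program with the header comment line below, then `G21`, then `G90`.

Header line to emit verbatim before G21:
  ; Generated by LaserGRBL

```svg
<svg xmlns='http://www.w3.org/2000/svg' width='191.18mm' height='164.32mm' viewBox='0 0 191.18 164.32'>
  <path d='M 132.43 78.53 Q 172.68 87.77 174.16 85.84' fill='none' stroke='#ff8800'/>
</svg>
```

Since the viewBox matches the mm dimensions, user units are millimetres directly. The only transform is the Y-flip y_m = 164.32 − y_svg.

Shape 1 is a quadratic bezier drawn with `<path>`. Its stroke #ff8800 means score at S558, F2528. After flipping Y the toolpath is (132.43,85.79) → (141.89,83.65) → (150.13,81.87) → (157.17,80.43) → (162.99,79.34) → (167.60,78.60) → (171.00,78.21) → (173.18,78.17) → (174.16,78.48).

; Generated by LaserGRBL
G21
G90
G0 X132.43 Y85.79
M3 S558
G1 X141.89 Y83.65 F2528
G1 X150.13 Y81.87
G1 X157.17 Y80.43
G1 X162.99 Y79.34
G1 X167.60 Y78.60
G1 X171.00 Y78.21
G1 X173.18 Y78.17
G1 X174.16 Y78.48
M5
G0 X0.00 Y0.00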